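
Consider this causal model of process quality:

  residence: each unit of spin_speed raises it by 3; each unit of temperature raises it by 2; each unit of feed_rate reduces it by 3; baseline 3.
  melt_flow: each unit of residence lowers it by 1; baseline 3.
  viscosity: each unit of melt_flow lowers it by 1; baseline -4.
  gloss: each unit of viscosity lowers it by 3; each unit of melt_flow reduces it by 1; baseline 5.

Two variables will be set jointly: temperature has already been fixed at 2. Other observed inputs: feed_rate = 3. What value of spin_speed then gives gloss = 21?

spin_speed = 1

With temperature held at 2:
Substituting into the residence equation gives residence = 3*spin_speed - 2.
Substituting into the melt_flow equation gives melt_flow = -3*spin_speed + 5.
Substituting into the viscosity equation gives viscosity = 3*spin_speed - 9.
Substituting into the gloss equation gives gloss = -6*spin_speed + 27.
Solve -6*spin_speed + 27 = 21: spin_speed = (21 - 27) / -6 = 1.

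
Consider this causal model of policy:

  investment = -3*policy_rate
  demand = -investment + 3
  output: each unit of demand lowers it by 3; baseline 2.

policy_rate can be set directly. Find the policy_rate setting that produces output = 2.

policy_rate = -1

Substituting into the demand equation gives demand = 3*policy_rate + 3.
Substituting into the output equation gives output = -9*policy_rate - 7.
Solve -9*policy_rate - 7 = 2: policy_rate = (2 + 7) / -9 = -1.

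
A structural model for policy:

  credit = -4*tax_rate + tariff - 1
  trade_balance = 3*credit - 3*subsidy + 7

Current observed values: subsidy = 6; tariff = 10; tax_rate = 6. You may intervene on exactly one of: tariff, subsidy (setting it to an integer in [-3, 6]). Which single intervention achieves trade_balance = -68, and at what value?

set tariff = 6

Intervening on tariff: with other inputs at their observed values, trade_balance = 3*tariff - 86. Solving for -68 gives tariff = 6, within [-3, 6].
Intervening on subsidy: trade_balance = -3*subsidy - 38. Reaching -68 requires subsidy = 10, outside [-3, 6].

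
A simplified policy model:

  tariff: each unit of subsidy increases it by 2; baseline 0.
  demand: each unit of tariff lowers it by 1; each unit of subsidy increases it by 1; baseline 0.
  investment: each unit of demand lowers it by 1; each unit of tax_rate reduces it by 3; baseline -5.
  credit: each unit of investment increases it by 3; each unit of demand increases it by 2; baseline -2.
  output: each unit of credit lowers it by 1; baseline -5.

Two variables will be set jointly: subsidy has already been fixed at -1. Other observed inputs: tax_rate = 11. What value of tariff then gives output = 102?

With subsidy held at -1:
Intervening on tariff fixes its value directly, overriding its dependence on subsidy.
Substituting into the demand equation gives demand = -tariff - 1.
Substituting into the investment equation gives investment = tariff - 37.
credit becomes tariff - 115.
Substituting into the output equation gives output = -tariff + 110.
Solve -tariff + 110 = 102: tariff = (102 - 110) / -1 = 8.

tariff = 8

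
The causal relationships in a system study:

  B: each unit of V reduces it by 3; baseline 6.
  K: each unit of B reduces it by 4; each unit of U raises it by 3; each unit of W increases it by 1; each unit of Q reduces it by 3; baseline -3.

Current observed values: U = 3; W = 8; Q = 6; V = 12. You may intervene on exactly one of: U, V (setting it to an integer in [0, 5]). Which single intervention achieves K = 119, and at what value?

Intervening on U: with other inputs at their observed values, K = 3*U + 107. Solving for 119 gives U = 4, within [0, 5].
Intervening on V: K = 12*V - 28. Reaching 119 requires V = 49/4, not an integer.

set U = 4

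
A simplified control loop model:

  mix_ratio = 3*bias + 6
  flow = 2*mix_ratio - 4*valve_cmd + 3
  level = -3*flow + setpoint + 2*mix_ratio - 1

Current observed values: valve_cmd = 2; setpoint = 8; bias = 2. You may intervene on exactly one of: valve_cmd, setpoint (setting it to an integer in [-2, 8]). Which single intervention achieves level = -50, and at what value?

set valve_cmd = 0

Intervening on valve_cmd: with other inputs at their observed values, level = 12*valve_cmd - 50. Solving for -50 gives valve_cmd = 0, within [-2, 8].
Intervening on setpoint: level = setpoint - 34. Reaching -50 requires setpoint = -16, outside [-2, 8].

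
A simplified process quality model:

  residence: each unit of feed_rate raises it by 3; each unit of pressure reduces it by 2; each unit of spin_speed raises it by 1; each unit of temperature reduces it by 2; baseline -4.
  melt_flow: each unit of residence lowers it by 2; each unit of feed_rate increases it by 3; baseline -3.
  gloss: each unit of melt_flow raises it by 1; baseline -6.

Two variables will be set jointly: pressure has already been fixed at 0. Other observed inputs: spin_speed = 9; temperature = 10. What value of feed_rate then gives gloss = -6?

With pressure held at 0:
Substituting into the residence equation gives residence = 3*feed_rate - 15.
Substituting into the melt_flow equation gives melt_flow = -3*feed_rate + 27.
This gives gloss = -3*feed_rate + 21.
Solve -3*feed_rate + 21 = -6: feed_rate = (-6 - 21) / -3 = 9.

feed_rate = 9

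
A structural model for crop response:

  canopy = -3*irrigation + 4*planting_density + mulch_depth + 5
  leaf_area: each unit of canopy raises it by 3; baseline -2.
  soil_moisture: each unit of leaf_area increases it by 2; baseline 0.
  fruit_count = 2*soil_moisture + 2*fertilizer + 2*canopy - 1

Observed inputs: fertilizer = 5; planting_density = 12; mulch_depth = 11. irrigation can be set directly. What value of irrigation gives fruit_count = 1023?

Substituting into the canopy equation gives canopy = -3*irrigation + 64.
This gives leaf_area = -9*irrigation + 190.
soil_moisture becomes -18*irrigation + 380.
This gives fruit_count = -42*irrigation + 897.
Solve -42*irrigation + 897 = 1023: irrigation = (1023 - 897) / -42 = -3.

irrigation = -3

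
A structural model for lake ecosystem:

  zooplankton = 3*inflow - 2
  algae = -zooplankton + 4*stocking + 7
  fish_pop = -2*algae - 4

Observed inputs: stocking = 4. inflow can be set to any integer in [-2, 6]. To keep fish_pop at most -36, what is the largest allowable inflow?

inflow = 3

Substituting into the algae equation gives algae = -3*inflow + 25.
Substituting into the fish_pop equation gives fish_pop = 6*inflow - 54.
Require 6*inflow - 54 ≤ -36, so inflow ≤ 3.
The largest integer in [-2, 6] satisfying this is 3.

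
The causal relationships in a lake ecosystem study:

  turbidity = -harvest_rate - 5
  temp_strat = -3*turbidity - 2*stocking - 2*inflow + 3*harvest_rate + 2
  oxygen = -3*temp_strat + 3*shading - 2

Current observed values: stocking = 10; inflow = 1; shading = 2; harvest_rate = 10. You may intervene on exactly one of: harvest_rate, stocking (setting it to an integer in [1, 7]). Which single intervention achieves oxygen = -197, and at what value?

Intervening on harvest_rate: oxygen = -18*harvest_rate + 19. Reaching -197 requires harvest_rate = 12, outside [1, 7].
Intervening on stocking: with other inputs at their observed values, oxygen = 6*stocking - 221. Solving for -197 gives stocking = 4, within [1, 7].

set stocking = 4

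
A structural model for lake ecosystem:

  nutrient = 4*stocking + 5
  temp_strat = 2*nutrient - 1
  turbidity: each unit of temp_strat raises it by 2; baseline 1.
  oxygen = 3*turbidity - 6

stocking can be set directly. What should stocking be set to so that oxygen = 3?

stocking = -1

Substituting into the temp_strat equation gives temp_strat = 8*stocking + 9.
So turbidity = 16*stocking + 19.
Substituting into the oxygen equation gives oxygen = 48*stocking + 51.
Solve 48*stocking + 51 = 3: stocking = (3 - 51) / 48 = -1.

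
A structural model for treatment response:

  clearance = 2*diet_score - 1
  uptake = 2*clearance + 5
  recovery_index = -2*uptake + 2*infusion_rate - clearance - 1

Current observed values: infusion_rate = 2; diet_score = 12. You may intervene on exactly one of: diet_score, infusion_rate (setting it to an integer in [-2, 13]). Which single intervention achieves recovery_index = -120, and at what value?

set infusion_rate = 3

Intervening on diet_score: recovery_index = -10*diet_score - 2. Reaching -120 requires diet_score = 59/5, not an integer.
Intervening on infusion_rate: with other inputs at their observed values, recovery_index = 2*infusion_rate - 126. Solving for -120 gives infusion_rate = 3, within [-2, 13].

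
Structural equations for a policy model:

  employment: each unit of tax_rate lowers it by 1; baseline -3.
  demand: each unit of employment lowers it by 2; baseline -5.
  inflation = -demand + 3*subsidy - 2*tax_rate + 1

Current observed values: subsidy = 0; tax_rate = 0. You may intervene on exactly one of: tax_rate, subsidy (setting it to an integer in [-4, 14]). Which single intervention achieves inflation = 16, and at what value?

Intervening on tax_rate: with other inputs at their observed values, inflation = -4*tax_rate. Solving for 16 gives tax_rate = -4, within [-4, 14].
Intervening on subsidy: inflation = 3*subsidy. Reaching 16 requires subsidy = 16/3, not an integer.

set tax_rate = -4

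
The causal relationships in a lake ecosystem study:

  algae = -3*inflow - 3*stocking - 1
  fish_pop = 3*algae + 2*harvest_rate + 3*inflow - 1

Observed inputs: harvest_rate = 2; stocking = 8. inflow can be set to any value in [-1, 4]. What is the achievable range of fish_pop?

Substituting into the algae equation gives algae = -3*inflow - 25.
Substituting into the fish_pop equation gives fish_pop = -6*inflow - 72.
Linear in inflow, so extremes are at the endpoints: inflow = -1 gives fish_pop = -66; inflow = 4 gives fish_pop = -96.

-96 to -66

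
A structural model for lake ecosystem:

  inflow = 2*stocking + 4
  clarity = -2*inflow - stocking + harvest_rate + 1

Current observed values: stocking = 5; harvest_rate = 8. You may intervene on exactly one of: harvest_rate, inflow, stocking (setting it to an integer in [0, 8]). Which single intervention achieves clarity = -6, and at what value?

Intervening on harvest_rate: clarity = harvest_rate - 32. Reaching -6 requires harvest_rate = 26, outside [0, 8].
Intervening on inflow: with other inputs at their observed values, clarity = -2*inflow + 4. Solving for -6 gives inflow = 5, within [0, 8].
Intervening on stocking: clarity = -5*stocking + 1. Reaching -6 requires stocking = 7/5, not an integer.

set inflow = 5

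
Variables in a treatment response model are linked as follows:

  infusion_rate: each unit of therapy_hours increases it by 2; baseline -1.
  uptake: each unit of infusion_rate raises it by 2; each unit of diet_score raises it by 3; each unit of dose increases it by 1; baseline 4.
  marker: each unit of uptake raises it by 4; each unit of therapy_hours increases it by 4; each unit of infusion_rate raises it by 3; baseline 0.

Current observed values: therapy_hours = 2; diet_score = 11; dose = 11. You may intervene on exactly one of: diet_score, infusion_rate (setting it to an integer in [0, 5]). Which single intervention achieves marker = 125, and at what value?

Intervening on diet_score: with other inputs at their observed values, marker = 12*diet_score + 101. Solving for 125 gives diet_score = 2, within [0, 5].
Intervening on infusion_rate: marker = 11*infusion_rate + 200. Reaching 125 requires infusion_rate = -75/11, not an integer.

set diet_score = 2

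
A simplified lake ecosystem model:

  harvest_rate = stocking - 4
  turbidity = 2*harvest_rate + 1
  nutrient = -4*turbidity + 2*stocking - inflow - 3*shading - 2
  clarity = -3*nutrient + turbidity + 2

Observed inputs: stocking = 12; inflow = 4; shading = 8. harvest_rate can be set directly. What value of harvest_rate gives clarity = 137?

Intervening on harvest_rate fixes its value directly, overriding its dependence on stocking.
Substituting into the nutrient equation gives nutrient = -8*harvest_rate - 10.
This gives clarity = 26*harvest_rate + 33.
Solve 26*harvest_rate + 33 = 137: harvest_rate = (137 - 33) / 26 = 4.

harvest_rate = 4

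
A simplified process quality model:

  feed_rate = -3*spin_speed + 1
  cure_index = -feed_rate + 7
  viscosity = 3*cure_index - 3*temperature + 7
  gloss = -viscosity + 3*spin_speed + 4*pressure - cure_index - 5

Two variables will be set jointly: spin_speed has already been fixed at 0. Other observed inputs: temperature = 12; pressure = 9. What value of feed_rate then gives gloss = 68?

feed_rate = 9

With spin_speed held at 0:
Intervening on feed_rate fixes its value directly, overriding its dependence on spin_speed.
Substituting into the viscosity equation gives viscosity = -3*feed_rate - 8.
Substituting into the gloss equation gives gloss = 4*feed_rate + 32.
Solve 4*feed_rate + 32 = 68: feed_rate = (68 - 32) / 4 = 9.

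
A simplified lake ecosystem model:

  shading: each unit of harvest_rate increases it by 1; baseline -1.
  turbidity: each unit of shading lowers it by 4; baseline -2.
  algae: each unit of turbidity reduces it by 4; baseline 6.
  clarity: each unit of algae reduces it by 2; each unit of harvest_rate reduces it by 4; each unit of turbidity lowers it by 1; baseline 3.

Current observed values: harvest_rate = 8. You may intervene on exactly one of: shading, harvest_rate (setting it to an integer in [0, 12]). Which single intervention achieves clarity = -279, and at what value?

Intervening on shading: with other inputs at their observed values, clarity = -28*shading - 55. Solving for -279 gives shading = 8, within [0, 12].
Intervening on harvest_rate: clarity = -32*harvest_rate + 5. Reaching -279 requires harvest_rate = 71/8, not an integer.

set shading = 8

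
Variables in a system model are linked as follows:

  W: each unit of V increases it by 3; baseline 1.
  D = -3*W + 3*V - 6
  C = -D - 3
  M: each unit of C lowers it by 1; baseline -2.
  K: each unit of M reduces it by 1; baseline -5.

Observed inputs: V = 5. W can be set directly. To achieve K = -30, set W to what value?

W = -5

Intervening on W fixes its value directly, overriding its dependence on V.
Substituting into the D equation gives D = -3*W + 9.
Substituting into the C equation gives C = 3*W - 12.
This gives M = -3*W + 10.
So K = 3*W - 15.
Solve 3*W - 15 = -30: W = (-30 + 15) / 3 = -5.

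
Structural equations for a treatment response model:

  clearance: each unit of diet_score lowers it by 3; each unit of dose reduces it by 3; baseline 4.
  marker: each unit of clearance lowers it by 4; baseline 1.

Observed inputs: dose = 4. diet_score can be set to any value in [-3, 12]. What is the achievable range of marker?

-3 to 177

Substituting into the clearance equation gives clearance = -3*diet_score - 8.
Substituting into the marker equation gives marker = 12*diet_score + 33.
Linear in diet_score, so extremes are at the endpoints: diet_score = -3 gives marker = -3; diet_score = 12 gives marker = 177.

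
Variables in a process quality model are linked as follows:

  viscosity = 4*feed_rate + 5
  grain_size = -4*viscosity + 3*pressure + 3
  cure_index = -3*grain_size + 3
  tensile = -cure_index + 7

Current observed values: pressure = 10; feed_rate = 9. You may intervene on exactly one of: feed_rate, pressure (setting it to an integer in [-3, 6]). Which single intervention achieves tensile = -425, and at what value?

Intervening on feed_rate: tensile = -48*feed_rate + 43. Reaching -425 requires feed_rate = 39/4, not an integer.
Intervening on pressure: with other inputs at their observed values, tensile = 9*pressure - 479. Solving for -425 gives pressure = 6, within [-3, 6].

set pressure = 6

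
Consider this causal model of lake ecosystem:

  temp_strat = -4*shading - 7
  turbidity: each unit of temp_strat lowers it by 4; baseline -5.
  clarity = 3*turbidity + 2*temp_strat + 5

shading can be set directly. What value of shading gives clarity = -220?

Substituting into the turbidity equation gives turbidity = 16*shading + 23.
Substituting into the clarity equation gives clarity = 40*shading + 60.
Solve 40*shading + 60 = -220: shading = (-220 - 60) / 40 = -7.

shading = -7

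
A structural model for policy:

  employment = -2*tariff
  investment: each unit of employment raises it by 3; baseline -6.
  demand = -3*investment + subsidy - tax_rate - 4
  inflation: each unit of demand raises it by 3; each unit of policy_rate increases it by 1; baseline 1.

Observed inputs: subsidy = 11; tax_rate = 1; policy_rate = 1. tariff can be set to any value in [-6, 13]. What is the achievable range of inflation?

Substituting into the investment equation gives investment = -6*tariff - 6.
Substituting into the demand equation gives demand = 18*tariff + 24.
Substituting into the inflation equation gives inflation = 54*tariff + 74.
Linear in tariff, so extremes are at the endpoints: tariff = -6 gives inflation = -250; tariff = 13 gives inflation = 776.

-250 to 776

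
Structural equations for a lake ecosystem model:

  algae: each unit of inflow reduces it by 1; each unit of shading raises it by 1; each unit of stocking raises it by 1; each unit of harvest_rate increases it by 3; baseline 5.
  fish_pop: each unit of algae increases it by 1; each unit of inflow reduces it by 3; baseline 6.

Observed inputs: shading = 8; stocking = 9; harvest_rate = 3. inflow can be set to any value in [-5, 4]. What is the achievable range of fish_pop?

Substituting into the algae equation gives algae = -inflow + 31.
So fish_pop = -4*inflow + 37.
Linear in inflow, so extremes are at the endpoints: inflow = -5 gives fish_pop = 57; inflow = 4 gives fish_pop = 21.

21 to 57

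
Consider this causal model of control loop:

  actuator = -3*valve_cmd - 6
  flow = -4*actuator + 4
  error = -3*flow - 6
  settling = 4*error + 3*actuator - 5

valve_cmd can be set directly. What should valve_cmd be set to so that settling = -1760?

valve_cmd = 9

Substituting into the flow equation gives flow = 12*valve_cmd + 28.
error becomes -36*valve_cmd - 90.
Substituting into the settling equation gives settling = -153*valve_cmd - 383.
Solve -153*valve_cmd - 383 = -1760: valve_cmd = (-1760 + 383) / -153 = 9.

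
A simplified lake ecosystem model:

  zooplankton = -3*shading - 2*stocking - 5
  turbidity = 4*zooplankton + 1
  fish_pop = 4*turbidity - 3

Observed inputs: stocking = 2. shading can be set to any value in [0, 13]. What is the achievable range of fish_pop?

-767 to -143

Substituting into the zooplankton equation gives zooplankton = -3*shading - 9.
Substituting into the turbidity equation gives turbidity = -12*shading - 35.
fish_pop becomes -48*shading - 143.
Linear in shading, so extremes are at the endpoints: shading = 0 gives fish_pop = -143; shading = 13 gives fish_pop = -767.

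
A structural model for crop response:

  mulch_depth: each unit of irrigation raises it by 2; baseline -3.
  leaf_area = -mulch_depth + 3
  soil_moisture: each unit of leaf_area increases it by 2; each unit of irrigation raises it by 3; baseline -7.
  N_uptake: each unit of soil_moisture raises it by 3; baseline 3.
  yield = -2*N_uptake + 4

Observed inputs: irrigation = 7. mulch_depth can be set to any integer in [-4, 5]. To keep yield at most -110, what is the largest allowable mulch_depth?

Intervening on mulch_depth fixes its value directly, overriding its dependence on irrigation.
Substituting into the soil_moisture equation gives soil_moisture = -2*mulch_depth + 20.
N_uptake becomes -6*mulch_depth + 63.
Substituting into the yield equation gives yield = 12*mulch_depth - 122.
Require 12*mulch_depth - 122 ≤ -110, so mulch_depth ≤ 1.
The largest integer in [-4, 5] satisfying this is 1.

mulch_depth = 1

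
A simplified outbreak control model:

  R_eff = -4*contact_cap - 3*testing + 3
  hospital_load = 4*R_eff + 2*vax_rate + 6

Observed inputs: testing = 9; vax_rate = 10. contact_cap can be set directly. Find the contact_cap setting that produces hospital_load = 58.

Substituting into the R_eff equation gives R_eff = -4*contact_cap - 24.
This gives hospital_load = -16*contact_cap - 70.
Solve -16*contact_cap - 70 = 58: contact_cap = (58 + 70) / -16 = -8.

contact_cap = -8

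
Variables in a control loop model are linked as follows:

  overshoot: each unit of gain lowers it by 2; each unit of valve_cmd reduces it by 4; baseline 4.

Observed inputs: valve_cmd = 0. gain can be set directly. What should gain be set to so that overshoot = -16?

Substituting into the overshoot equation gives overshoot = -2*gain + 4.
Solve -2*gain + 4 = -16: gain = (-16 - 4) / -2 = 10.

gain = 10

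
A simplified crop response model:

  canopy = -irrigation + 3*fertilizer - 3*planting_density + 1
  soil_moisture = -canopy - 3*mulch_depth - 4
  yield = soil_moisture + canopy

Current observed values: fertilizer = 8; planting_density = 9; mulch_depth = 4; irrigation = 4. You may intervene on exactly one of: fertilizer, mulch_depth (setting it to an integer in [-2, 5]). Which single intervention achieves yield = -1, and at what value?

Intervening on fertilizer: the paths from fertilizer to yield cancel (net effect zero), leaving yield = -16; -1 is unreachable this way.
Intervening on mulch_depth: with other inputs at their observed values, yield = -3*mulch_depth - 4. Solving for -1 gives mulch_depth = -1, within [-2, 5].

set mulch_depth = -1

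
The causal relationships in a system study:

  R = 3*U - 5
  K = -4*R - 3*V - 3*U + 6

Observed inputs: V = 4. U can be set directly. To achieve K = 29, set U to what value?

Substituting into the K equation gives K = -15*U + 14.
Solve -15*U + 14 = 29: U = (29 - 14) / -15 = -1.

U = -1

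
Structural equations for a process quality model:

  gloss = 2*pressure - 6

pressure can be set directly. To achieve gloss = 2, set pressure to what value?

Solve 2*pressure - 6 = 2: pressure = (2 + 6) / 2 = 4.

pressure = 4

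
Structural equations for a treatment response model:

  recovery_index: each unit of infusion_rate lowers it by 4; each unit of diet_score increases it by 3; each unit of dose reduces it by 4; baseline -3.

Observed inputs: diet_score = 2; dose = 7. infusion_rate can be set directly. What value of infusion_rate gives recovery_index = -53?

infusion_rate = 7

Substituting into the recovery_index equation gives recovery_index = -4*infusion_rate - 25.
Solve -4*infusion_rate - 25 = -53: infusion_rate = (-53 + 25) / -4 = 7.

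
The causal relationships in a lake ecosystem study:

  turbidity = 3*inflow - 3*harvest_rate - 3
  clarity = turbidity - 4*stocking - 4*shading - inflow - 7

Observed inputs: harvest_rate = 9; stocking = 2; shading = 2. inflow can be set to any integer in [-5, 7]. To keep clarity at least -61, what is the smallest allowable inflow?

Substituting into the turbidity equation gives turbidity = 3*inflow - 30.
clarity becomes 2*inflow - 53.
Require 2*inflow - 53 ≥ -61, so inflow ≥ -4.
The smallest integer in [-5, 7] satisfying this is -4.

inflow = -4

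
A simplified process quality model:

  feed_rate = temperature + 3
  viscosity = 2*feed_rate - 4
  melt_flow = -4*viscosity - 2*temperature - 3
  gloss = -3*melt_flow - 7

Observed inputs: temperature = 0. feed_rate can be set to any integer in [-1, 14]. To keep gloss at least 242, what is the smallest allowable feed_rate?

Intervening on feed_rate fixes its value directly, overriding its dependence on temperature.
Substituting into the melt_flow equation gives melt_flow = -8*feed_rate + 13.
So gloss = 24*feed_rate - 46.
Require 24*feed_rate - 46 ≥ 242, so feed_rate ≥ 12.
The smallest integer in [-1, 14] satisfying this is 12.

feed_rate = 12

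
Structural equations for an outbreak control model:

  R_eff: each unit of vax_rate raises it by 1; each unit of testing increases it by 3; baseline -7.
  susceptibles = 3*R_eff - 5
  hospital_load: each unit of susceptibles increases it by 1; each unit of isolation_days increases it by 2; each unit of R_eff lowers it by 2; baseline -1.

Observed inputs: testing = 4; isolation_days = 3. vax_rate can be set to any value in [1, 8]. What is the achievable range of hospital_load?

Substituting into the R_eff equation gives R_eff = vax_rate + 5.
Substituting into the susceptibles equation gives susceptibles = 3*vax_rate + 10.
Substituting into the hospital_load equation gives hospital_load = vax_rate + 5.
Linear in vax_rate, so extremes are at the endpoints: vax_rate = 1 gives hospital_load = 6; vax_rate = 8 gives hospital_load = 13.

6 to 13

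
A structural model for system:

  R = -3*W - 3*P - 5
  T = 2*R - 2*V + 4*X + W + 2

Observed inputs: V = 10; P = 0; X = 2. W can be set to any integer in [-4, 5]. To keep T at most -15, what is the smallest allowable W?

Substituting into the R equation gives R = -3*W - 5.
Substituting into the T equation gives T = -5*W - 20.
Require -5*W - 20 ≤ -15, so W ≥ -1.
The smallest integer in [-4, 5] satisfying this is -1.

W = -1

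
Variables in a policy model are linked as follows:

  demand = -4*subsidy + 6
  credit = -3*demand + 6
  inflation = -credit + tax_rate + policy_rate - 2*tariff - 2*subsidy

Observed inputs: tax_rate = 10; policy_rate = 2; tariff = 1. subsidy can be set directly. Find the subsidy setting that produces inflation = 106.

subsidy = -6

Substituting into the credit equation gives credit = 12*subsidy - 12.
Substituting into the inflation equation gives inflation = -14*subsidy + 22.
Solve -14*subsidy + 22 = 106: subsidy = (106 - 22) / -14 = -6.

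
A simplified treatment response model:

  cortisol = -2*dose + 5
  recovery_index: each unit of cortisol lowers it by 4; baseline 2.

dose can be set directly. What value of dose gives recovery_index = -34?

Substituting into the recovery_index equation gives recovery_index = 8*dose - 18.
Solve 8*dose - 18 = -34: dose = (-34 + 18) / 8 = -2.

dose = -2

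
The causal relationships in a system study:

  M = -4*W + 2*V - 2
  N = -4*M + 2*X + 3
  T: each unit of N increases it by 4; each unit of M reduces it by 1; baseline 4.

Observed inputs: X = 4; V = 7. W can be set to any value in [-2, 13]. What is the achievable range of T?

Substituting into the M equation gives M = -4*W + 12.
N becomes 16*W - 37.
So T = 68*W - 156.
Linear in W, so extremes are at the endpoints: W = -2 gives T = -292; W = 13 gives T = 728.

-292 to 728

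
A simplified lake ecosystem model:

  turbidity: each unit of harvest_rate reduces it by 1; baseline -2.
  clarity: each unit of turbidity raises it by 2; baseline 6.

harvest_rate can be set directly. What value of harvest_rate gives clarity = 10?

harvest_rate = -4

Substituting into the clarity equation gives clarity = -2*harvest_rate + 2.
Solve -2*harvest_rate + 2 = 10: harvest_rate = (10 - 2) / -2 = -4.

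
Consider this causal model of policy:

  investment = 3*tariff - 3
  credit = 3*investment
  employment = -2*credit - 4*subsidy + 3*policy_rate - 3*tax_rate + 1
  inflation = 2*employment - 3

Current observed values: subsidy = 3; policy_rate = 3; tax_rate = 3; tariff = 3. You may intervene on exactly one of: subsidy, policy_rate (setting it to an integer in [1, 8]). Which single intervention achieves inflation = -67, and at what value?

set policy_rate = 8

Intervening on subsidy: inflation = -8*subsidy - 73. Reaching -67 requires subsidy = -3/4, not an integer.
Intervening on policy_rate: with other inputs at their observed values, inflation = 6*policy_rate - 115. Solving for -67 gives policy_rate = 8, within [1, 8].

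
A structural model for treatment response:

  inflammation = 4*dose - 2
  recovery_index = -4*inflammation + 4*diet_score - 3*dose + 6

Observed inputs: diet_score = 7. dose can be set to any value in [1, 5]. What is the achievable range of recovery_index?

-53 to 23

Substituting into the recovery_index equation gives recovery_index = -19*dose + 42.
Linear in dose, so extremes are at the endpoints: dose = 1 gives recovery_index = 23; dose = 5 gives recovery_index = -53.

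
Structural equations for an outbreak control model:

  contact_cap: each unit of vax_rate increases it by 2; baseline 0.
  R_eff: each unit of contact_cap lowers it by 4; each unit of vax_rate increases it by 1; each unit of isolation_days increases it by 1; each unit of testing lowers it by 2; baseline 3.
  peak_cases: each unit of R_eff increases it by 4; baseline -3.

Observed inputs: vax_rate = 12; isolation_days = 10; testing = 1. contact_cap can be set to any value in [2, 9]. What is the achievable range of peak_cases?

Intervening on contact_cap fixes its value directly, overriding its dependence on vax_rate.
Substituting into the R_eff equation gives R_eff = -4*contact_cap + 23.
Substituting into the peak_cases equation gives peak_cases = -16*contact_cap + 89.
Linear in contact_cap, so extremes are at the endpoints: contact_cap = 2 gives peak_cases = 57; contact_cap = 9 gives peak_cases = -55.

-55 to 57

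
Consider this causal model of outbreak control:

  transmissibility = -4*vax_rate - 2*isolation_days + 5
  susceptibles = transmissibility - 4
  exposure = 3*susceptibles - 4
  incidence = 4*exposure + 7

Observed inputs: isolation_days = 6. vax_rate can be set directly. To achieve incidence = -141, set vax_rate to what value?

vax_rate = 0

Substituting into the transmissibility equation gives transmissibility = -4*vax_rate - 7.
susceptibles becomes -4*vax_rate - 11.
Substituting into the exposure equation gives exposure = -12*vax_rate - 37.
incidence becomes -48*vax_rate - 141.
Solve -48*vax_rate - 141 = -141: vax_rate = (-141 + 141) / -48 = 0.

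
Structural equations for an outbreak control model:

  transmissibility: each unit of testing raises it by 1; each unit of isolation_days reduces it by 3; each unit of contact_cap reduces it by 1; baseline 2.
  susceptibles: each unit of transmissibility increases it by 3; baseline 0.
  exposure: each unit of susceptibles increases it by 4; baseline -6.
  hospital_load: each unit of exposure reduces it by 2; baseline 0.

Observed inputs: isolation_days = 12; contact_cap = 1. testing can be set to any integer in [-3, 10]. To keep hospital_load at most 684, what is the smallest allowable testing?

Substituting into the transmissibility equation gives transmissibility = testing - 35.
Substituting into the susceptibles equation gives susceptibles = 3*testing - 105.
So exposure = 12*testing - 426.
Substituting into the hospital_load equation gives hospital_load = -24*testing + 852.
Require -24*testing + 852 ≤ 684, so testing ≥ 7.
The smallest integer in [-3, 10] satisfying this is 7.

testing = 7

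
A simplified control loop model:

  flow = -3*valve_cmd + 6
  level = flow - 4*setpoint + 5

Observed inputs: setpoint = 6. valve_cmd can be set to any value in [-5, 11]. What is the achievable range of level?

Substituting into the level equation gives level = -3*valve_cmd - 13.
Linear in valve_cmd, so extremes are at the endpoints: valve_cmd = -5 gives level = 2; valve_cmd = 11 gives level = -46.

-46 to 2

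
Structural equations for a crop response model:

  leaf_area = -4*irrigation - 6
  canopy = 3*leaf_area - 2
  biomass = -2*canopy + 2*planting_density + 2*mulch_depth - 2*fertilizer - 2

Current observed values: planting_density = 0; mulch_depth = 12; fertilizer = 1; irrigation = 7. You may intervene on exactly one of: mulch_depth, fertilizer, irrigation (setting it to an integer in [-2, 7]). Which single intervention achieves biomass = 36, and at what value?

Intervening on mulch_depth: biomass = 2*mulch_depth + 204. Reaching 36 requires mulch_depth = -84, outside [-2, 7].
Intervening on fertilizer: biomass = -2*fertilizer + 230. Reaching 36 requires fertilizer = 97, outside [-2, 7].
Intervening on irrigation: with other inputs at their observed values, biomass = 24*irrigation + 60. Solving for 36 gives irrigation = -1, within [-2, 7].

set irrigation = -1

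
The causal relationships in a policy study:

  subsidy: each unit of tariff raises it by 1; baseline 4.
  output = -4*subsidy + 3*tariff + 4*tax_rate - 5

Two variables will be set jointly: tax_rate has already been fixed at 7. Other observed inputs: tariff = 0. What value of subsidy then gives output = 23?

subsidy = 0

With tax_rate held at 7:
Intervening on subsidy fixes its value directly, overriding its dependence on tariff.
Substituting into the output equation gives output = -4*subsidy + 23.
Solve -4*subsidy + 23 = 23: subsidy = (23 - 23) / -4 = 0.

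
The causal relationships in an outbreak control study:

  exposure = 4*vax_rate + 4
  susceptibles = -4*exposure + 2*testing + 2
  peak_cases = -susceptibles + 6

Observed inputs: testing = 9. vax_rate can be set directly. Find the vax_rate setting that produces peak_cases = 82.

Substituting into the susceptibles equation gives susceptibles = -16*vax_rate + 4.
peak_cases becomes 16*vax_rate + 2.
Solve 16*vax_rate + 2 = 82: vax_rate = (82 - 2) / 16 = 5.

vax_rate = 5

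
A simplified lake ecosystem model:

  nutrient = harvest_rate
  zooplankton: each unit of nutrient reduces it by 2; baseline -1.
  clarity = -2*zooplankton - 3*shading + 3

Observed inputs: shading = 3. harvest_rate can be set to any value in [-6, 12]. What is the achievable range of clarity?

Substituting into the zooplankton equation gives zooplankton = -2*harvest_rate - 1.
This gives clarity = 4*harvest_rate - 4.
Linear in harvest_rate, so extremes are at the endpoints: harvest_rate = -6 gives clarity = -28; harvest_rate = 12 gives clarity = 44.

-28 to 44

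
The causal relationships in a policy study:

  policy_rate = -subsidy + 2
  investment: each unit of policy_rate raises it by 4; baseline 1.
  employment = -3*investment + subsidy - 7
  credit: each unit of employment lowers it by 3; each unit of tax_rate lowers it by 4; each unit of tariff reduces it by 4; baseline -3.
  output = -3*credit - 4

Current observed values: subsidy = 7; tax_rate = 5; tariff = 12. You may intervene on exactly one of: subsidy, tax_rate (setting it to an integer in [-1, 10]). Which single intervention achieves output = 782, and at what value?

Intervening on subsidy: output = 117*subsidy - 97. Reaching 782 requires subsidy = 293/39, not an integer.
Intervening on tax_rate: with other inputs at their observed values, output = 12*tax_rate + 662. Solving for 782 gives tax_rate = 10, within [-1, 10].

set tax_rate = 10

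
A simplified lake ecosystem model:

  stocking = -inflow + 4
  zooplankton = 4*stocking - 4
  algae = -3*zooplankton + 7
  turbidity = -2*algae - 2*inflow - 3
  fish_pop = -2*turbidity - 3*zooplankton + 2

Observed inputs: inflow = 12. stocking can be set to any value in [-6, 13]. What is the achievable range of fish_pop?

Intervening on stocking fixes its value directly, overriding its dependence on inflow.
Substituting into the algae equation gives algae = -12*stocking + 19.
turbidity becomes 24*stocking - 65.
So fish_pop = -60*stocking + 144.
Linear in stocking, so extremes are at the endpoints: stocking = -6 gives fish_pop = 504; stocking = 13 gives fish_pop = -636.

-636 to 504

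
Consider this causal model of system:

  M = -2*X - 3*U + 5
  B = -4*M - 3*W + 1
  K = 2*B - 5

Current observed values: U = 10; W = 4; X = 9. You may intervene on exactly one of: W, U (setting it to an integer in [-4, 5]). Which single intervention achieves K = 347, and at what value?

Intervening on W: with other inputs at their observed values, K = -6*W + 341. Solving for 347 gives W = -1, within [-4, 5].
Intervening on U: K = 24*U + 77. Reaching 347 requires U = 45/4, not an integer.

set W = -1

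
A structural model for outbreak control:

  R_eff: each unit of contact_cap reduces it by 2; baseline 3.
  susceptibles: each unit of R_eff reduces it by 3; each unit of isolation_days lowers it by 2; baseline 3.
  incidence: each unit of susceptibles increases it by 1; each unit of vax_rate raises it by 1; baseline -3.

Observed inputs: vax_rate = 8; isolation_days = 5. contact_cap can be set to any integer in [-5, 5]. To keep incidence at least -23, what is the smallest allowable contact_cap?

contact_cap = -2

Substituting into the susceptibles equation gives susceptibles = 6*contact_cap - 16.
This gives incidence = 6*contact_cap - 11.
Require 6*contact_cap - 11 ≥ -23, so contact_cap ≥ -2.
The smallest integer in [-5, 5] satisfying this is -2.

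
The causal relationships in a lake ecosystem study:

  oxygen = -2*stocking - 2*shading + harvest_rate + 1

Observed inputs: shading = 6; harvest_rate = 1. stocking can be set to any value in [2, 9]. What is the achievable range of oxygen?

Substituting into the oxygen equation gives oxygen = -2*stocking - 10.
Linear in stocking, so extremes are at the endpoints: stocking = 2 gives oxygen = -14; stocking = 9 gives oxygen = -28.

-28 to -14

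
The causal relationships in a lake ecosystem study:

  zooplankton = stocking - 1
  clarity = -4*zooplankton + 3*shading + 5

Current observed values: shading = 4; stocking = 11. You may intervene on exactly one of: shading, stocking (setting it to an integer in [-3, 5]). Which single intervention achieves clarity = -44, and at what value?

Intervening on shading: with other inputs at their observed values, clarity = 3*shading - 35. Solving for -44 gives shading = -3, within [-3, 5].
Intervening on stocking: clarity = -4*stocking + 21. Reaching -44 requires stocking = 65/4, not an integer.

set shading = -3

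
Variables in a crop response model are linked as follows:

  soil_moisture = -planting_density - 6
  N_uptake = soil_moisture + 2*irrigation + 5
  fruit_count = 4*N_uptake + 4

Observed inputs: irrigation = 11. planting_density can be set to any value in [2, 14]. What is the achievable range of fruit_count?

Substituting into the N_uptake equation gives N_uptake = -planting_density + 21.
Substituting into the fruit_count equation gives fruit_count = -4*planting_density + 88.
Linear in planting_density, so extremes are at the endpoints: planting_density = 2 gives fruit_count = 80; planting_density = 14 gives fruit_count = 32.

32 to 80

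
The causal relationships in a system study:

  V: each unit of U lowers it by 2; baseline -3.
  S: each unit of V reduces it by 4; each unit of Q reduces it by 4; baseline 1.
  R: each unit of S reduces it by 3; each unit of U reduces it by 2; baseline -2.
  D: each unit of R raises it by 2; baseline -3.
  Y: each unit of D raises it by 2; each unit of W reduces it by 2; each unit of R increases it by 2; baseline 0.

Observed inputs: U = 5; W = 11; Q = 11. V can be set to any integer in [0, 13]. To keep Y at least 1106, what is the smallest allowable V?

Intervening on V fixes its value directly, overriding its dependence on U.
Substituting into the S equation gives S = -4*V - 43.
So R = 12*V + 117.
Substituting into the D equation gives D = 24*V + 231.
So Y = 72*V + 674.
Require 72*V + 674 ≥ 1106, so V ≥ 6.
The smallest integer in [0, 13] satisfying this is 6.

V = 6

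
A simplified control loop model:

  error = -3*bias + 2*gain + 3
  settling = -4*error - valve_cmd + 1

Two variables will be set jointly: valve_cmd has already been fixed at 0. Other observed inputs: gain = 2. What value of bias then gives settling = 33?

bias = 5

With valve_cmd held at 0:
Substituting into the error equation gives error = -3*bias + 7.
So settling = 12*bias - 27.
Solve 12*bias - 27 = 33: bias = (33 + 27) / 12 = 5.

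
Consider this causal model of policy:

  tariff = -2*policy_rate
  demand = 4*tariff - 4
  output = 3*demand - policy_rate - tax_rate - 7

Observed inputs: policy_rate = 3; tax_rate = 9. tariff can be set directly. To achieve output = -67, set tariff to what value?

tariff = -3

Intervening on tariff fixes its value directly, overriding its dependence on policy_rate.
Substituting into the output equation gives output = 12*tariff - 31.
Solve 12*tariff - 31 = -67: tariff = (-67 + 31) / 12 = -3.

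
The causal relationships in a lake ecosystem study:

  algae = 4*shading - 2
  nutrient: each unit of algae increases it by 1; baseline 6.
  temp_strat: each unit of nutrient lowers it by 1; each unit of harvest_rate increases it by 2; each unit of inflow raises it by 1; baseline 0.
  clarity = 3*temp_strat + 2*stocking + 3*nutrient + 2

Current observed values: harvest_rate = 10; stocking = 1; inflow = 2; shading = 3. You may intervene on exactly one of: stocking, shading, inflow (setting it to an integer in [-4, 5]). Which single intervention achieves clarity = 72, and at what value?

set stocking = 2

Intervening on stocking: with other inputs at their observed values, clarity = 2*stocking + 68. Solving for 72 gives stocking = 2, within [-4, 5].
Intervening on shading: the paths from shading to clarity cancel (net effect zero), leaving clarity = 70; 72 is unreachable this way.
Intervening on inflow: clarity = 3*inflow + 64. Reaching 72 requires inflow = 8/3, not an integer.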